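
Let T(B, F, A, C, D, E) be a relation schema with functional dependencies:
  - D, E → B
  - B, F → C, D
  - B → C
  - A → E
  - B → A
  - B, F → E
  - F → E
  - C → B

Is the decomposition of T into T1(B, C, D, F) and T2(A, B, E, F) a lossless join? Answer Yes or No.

The shared attributes are {B, F} and {B, F}⁺ = {A, B, C, D, E, F}.
T1 is contained in that closure, so T1 ∩ T2 → T1 holds and the join is lossless.

Yes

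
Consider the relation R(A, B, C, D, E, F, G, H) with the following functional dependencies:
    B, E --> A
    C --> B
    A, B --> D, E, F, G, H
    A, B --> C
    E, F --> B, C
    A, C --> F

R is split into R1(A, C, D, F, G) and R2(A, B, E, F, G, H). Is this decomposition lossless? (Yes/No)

R1 ∩ R2 = {A, F, G}; its closure under F is {A, F, G}.
The closure covers neither R1 nor R2 entirely; the join is not lossless.

No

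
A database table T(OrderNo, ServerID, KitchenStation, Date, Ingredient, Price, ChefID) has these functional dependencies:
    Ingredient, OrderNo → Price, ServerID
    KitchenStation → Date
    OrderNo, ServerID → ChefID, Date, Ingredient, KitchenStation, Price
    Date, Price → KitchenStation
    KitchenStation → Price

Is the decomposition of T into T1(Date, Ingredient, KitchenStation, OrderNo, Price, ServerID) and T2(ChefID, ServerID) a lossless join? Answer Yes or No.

Common attributes: {ServerID}; their closure is {ServerID}.
The closure covers neither T1 nor T2 entirely; the join is not lossless.

No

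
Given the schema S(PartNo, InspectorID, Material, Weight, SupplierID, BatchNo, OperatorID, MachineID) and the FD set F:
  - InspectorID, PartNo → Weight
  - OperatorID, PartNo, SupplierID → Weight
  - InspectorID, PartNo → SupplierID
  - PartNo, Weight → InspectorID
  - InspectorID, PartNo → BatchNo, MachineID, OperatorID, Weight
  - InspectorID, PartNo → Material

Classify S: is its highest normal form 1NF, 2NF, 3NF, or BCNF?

Candidate keys: {InspectorID, PartNo}, {OperatorID, PartNo, SupplierID}, {PartNo, Weight}. Prime attributes: {InspectorID, OperatorID, PartNo, SupplierID, Weight}.
The left-hand side of every FD is a superkey, so BCNF is satisfied.

BCNF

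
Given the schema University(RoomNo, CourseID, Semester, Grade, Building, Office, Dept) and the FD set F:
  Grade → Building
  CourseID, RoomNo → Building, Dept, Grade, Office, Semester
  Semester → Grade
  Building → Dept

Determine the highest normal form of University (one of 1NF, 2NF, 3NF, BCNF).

2NF

Candidate key: {CourseID, RoomNo}. Prime attributes: {CourseID, RoomNo}.
Grade → Building breaks BCNF: {Grade}⁺ = {Building, Dept, Grade}, so {Grade} is not a superkey.
Grade → Building determines the non-prime attribute {Building} from a non-superkey — 3NF is violated.
No proper subset of a key has a non-prime attribute in its closure, so there is no partial dependency; 2NF holds.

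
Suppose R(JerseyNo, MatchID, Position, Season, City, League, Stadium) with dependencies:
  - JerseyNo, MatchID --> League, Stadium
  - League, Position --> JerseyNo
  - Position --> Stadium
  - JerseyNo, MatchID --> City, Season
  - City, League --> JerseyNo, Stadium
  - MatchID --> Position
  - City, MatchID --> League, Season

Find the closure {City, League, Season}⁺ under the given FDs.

{City, JerseyNo, League, Season, Stadium}

Start with {City, League, Season}.
City, League --> JerseyNo, Stadium applies; add {JerseyNo, Stadium} → now {City, JerseyNo, League, Season, Stadium}.
No further FD applies.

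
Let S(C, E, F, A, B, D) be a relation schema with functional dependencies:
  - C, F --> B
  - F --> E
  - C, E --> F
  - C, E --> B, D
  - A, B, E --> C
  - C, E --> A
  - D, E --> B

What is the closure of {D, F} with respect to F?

{B, D, E, F}

Start with {D, F}.
F --> E applies; add {E} → now {D, E, F}.
D, E --> B applies; add {B} → now {B, D, E, F}.
No further FD applies.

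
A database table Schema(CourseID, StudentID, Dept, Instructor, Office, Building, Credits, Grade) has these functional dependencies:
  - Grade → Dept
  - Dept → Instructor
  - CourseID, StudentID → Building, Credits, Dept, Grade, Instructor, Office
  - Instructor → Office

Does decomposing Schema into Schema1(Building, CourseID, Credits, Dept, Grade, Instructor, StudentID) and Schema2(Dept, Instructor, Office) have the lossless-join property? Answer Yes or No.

Yes

Common attributes: {Dept, Instructor}; their closure is {Dept, Instructor, Office}.
Since Schema2 ⊆ {Dept, Instructor, Office}, the intersection is a superkey of Schema2; the decomposition is lossless.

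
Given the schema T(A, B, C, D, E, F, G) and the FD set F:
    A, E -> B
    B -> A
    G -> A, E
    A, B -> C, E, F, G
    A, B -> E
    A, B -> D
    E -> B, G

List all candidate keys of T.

{B}⁺ = {A, B, C, D, E, F, G}, which is every attribute, so {B} is a candidate key.
{E}⁺ = {A, B, C, D, E, F, G}, which is every attribute, so {E} is a candidate key.
{G}⁺ = {A, B, C, D, E, F, G}, which is every attribute, so {G} is a candidate key.
Any other superkey properly contains one of these, so there are no further candidate keys.

{B}, {E}, {G}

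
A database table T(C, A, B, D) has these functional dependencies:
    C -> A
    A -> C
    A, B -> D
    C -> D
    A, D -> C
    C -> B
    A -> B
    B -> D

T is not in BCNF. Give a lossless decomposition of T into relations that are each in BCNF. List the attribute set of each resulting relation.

{A, B, C}; {B, D}

Candidate keys of the original relation: {A}, {C}.
In {A, B, C, D}, {B} is not a superkey ({B}⁺ restricted to this set is {B, D}), so split on B -> D into {B, D} and {A, B, C}.
{B, D} has no BCNF violation.
{A, B, C} has no BCNF violation.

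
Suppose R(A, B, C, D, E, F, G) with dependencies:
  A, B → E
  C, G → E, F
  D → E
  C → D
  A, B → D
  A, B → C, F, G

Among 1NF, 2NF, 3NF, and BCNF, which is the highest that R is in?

2NF

Candidate key: {A, B}. Prime attributes: {A, B}.
C, G → E, F breaks BCNF: {C, G}⁺ = {C, D, E, F, G}, so {C, G} is not a superkey.
C, G → E, F determines the non-prime attributes {E, F} from a non-superkey — 3NF is violated.
No non-prime attribute depends on a proper subset of any candidate key, so 2NF holds.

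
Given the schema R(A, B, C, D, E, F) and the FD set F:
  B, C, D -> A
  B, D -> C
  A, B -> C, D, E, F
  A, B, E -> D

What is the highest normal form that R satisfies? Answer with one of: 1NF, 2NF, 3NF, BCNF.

BCNF

Candidate keys: {A, B}, {B, D}. Prime attributes: {A, B, D}.
The left-hand side of every FD is a superkey, so BCNF is satisfied.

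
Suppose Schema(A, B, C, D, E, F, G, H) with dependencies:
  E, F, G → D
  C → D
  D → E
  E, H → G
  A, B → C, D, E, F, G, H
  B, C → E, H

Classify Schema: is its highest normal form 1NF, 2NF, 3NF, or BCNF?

Candidate key: {A, B}. Prime attributes: {A, B}.
E, F, G → D: {E, F, G}⁺ = {D, E, F, G}, which is not all of the attributes, so the left side is not a superkey — BCNF is violated.
E, F, G → D has non-prime {D} on the right and a non-superkey on the left, so 3NF fails.
No proper subset of a key has a non-prime attribute in its closure, so there is no partial dependency; 2NF holds.

2NF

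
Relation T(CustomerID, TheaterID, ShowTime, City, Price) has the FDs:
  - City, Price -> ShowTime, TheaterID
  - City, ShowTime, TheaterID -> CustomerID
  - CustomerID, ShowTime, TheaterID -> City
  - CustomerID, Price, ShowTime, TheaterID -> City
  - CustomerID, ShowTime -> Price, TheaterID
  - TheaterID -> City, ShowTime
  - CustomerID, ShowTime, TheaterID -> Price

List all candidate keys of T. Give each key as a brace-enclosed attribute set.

{TheaterID}⁺ = {City, CustomerID, Price, ShowTime, TheaterID}, which is every attribute, so {TheaterID} is a candidate key.
{City, Price}⁺ = {City, CustomerID, Price, ShowTime, TheaterID}, which is every attribute, so {City, Price} is a candidate key.
{CustomerID, ShowTime}⁺ = {City, CustomerID, Price, ShowTime, TheaterID}, which is every attribute, so {CustomerID, ShowTime} is a candidate key.
These are minimal and exhaustive — every other superkey contains one of them.

{City, Price}, {CustomerID, ShowTime}, {TheaterID}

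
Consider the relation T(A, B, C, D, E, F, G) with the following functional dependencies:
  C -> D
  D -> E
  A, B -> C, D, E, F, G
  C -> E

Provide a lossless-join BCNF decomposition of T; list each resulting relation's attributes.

Candidate key of the original relation: {A, B}.
In {A, B, C, D, E, F, G}, {C} is not a superkey ({C}⁺ restricted to this set is {C, D, E}), so split on C -> D, E into {C, D, E} and {A, B, C, F, G}.
In {C, D, E}, {D} is not a superkey ({D}⁺ restricted to this set is {D, E}), so split on D -> E into {D, E} and {C, D}.
{D, E} has no BCNF violation.
{C, D} has no BCNF violation.
{A, B, C, F, G} has no BCNF violation.

{A, B, C, F, G}; {C, D}; {D, E}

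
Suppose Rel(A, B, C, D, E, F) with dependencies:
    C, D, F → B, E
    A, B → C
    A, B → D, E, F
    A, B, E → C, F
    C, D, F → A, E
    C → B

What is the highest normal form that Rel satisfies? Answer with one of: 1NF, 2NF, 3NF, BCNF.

Candidate keys: {A, B}, {A, C}, {C, D, F}. Prime attributes: {A, B, C, D, F}.
C → B: {C}⁺ = {B, C}, which is not all of the attributes, so the left side is not a superkey — BCNF is violated.
But every attribute on its right side ({B}) is prime, and the same holds for every other non-superkey FD, so 3NF still holds.

3NF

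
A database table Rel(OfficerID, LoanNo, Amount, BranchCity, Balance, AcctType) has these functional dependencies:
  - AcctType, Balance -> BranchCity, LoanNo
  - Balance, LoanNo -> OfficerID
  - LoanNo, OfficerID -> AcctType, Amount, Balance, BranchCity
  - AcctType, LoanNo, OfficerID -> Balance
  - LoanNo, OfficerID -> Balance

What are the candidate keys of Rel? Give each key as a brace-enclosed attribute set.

Closure of {AcctType, Balance} is {AcctType, Amount, Balance, BranchCity, LoanNo, OfficerID}, the whole schema; {AcctType, Balance} is a candidate key.
Closure of {Balance, LoanNo} is {AcctType, Amount, Balance, BranchCity, LoanNo, OfficerID}, the whole schema; {Balance, LoanNo} is a candidate key.
Closure of {LoanNo, OfficerID} is {AcctType, Amount, Balance, BranchCity, LoanNo, OfficerID}, the whole schema; {LoanNo, OfficerID} is a candidate key.
These are minimal and exhaustive — every other superkey contains one of them.

{AcctType, Balance}, {Balance, LoanNo}, {LoanNo, OfficerID}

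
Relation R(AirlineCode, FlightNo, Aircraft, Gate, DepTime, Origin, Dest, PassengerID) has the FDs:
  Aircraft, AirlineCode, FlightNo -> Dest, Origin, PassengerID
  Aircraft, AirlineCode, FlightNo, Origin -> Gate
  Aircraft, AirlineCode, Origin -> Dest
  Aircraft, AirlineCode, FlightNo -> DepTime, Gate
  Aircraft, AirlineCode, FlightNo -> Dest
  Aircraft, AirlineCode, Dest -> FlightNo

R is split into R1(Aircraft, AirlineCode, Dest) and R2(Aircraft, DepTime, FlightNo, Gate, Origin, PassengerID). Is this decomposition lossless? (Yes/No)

R1 ∩ R2 = {Aircraft}; its closure under F is {Aircraft}.
The closure covers neither R1 nor R2 entirely; the join is not lossless.

No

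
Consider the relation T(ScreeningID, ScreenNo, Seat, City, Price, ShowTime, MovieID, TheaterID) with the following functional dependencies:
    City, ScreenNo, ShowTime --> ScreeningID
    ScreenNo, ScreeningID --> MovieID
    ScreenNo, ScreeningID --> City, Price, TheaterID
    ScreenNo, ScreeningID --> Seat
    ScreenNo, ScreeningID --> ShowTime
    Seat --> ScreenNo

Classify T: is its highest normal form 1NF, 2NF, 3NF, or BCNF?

3NF

Candidate keys: {City, ScreenNo, ShowTime}, {City, Seat, ShowTime}, {ScreenNo, ScreeningID}, {ScreeningID, Seat}. Prime attributes: {City, ScreenNo, ScreeningID, Seat, ShowTime}.
Seat --> ScreenNo: {Seat}⁺ = {ScreenNo, Seat}, which is not all of the attributes, so the left side is not a superkey — BCNF is violated.
Its right-hand attributes {ScreenNo} are all prime, as are those of every other non-superkey FD — the relation is in 3NF.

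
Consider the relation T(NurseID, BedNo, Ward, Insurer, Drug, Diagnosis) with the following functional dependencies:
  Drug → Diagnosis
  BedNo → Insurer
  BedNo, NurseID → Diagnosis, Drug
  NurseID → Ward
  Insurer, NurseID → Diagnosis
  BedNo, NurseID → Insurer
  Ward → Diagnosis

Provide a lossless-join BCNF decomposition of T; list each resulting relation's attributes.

Candidate key of the original relation: {BedNo, NurseID}.
Within {BedNo, Diagnosis, Drug, Insurer, NurseID, Ward}: {Drug}⁺ ∩ {BedNo, Diagnosis, Drug, Insurer, NurseID, Ward} = {Diagnosis, Drug}, not the whole set, so Drug → Diagnosis violates BCNF; decompose into {Diagnosis, Drug} and {BedNo, Drug, Insurer, NurseID, Ward}.
{Diagnosis, Drug} is in BCNF.
Within {BedNo, Drug, Insurer, NurseID, Ward}: {BedNo}⁺ ∩ {BedNo, Drug, Insurer, NurseID, Ward} = {BedNo, Insurer}, not the whole set, so BedNo → Insurer violates BCNF; decompose into {BedNo, Insurer} and {BedNo, Drug, NurseID, Ward}.
{BedNo, Insurer} is in BCNF.
Within {BedNo, Drug, NurseID, Ward}: {NurseID}⁺ ∩ {BedNo, Drug, NurseID, Ward} = {NurseID, Ward}, not the whole set, so NurseID → Ward violates BCNF; decompose into {NurseID, Ward} and {BedNo, Drug, NurseID}.
{NurseID, Ward} is in BCNF.
{BedNo, Drug, NurseID} is in BCNF.

{BedNo, Drug, NurseID}; {BedNo, Insurer}; {Diagnosis, Drug}; {NurseID, Ward}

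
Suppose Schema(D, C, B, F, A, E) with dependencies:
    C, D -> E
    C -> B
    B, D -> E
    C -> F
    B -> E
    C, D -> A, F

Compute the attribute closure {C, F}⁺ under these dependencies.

Start with {C, F}.
C -> B applies; add {B} → now {B, C, F}.
B -> E applies; add {E} → now {B, C, E, F}.
No further FD applies.

{B, C, E, F}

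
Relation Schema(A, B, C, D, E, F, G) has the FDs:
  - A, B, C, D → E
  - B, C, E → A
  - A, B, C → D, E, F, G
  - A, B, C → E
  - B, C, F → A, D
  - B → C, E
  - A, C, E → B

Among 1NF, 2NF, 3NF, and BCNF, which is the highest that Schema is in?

Candidate keys: {A, C, E}, {B}. Prime attributes: {A, B, C, E}.
The left-hand side of every FD is a superkey, so BCNF is satisfied.

BCNF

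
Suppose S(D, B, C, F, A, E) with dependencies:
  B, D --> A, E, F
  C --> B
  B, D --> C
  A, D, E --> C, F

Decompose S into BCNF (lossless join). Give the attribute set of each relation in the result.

Candidate keys of the original relation: {A, D, E}, {B, D}, {C, D}.
Within {A, B, C, D, E, F}: {C}⁺ ∩ {A, B, C, D, E, F} = {B, C}, not the whole set, so C --> B violates BCNF; decompose into {B, C} and {A, C, D, E, F}.
{B, C} is in BCNF.
{A, C, D, E, F} is in BCNF.

{A, C, D, E, F}; {B, C}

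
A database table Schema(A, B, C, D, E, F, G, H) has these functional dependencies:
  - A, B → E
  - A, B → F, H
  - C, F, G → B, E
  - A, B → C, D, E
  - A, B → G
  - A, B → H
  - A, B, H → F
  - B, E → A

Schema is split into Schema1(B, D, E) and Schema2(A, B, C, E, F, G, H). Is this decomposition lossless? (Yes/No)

Yes

Common attributes: {B, E}; their closure is {A, B, C, D, E, F, G, H}.
Since Schema1 ⊆ {A, B, C, D, E, F, G, H}, the intersection is a superkey of Schema1; the decomposition is lossless.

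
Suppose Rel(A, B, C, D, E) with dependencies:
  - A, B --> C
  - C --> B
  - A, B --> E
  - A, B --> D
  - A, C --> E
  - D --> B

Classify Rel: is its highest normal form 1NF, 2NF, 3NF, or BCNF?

3NF

Candidate keys: {A, B}, {A, C}, {A, D}. Prime attributes: {A, B, C, D}.
C --> B breaks BCNF: {C}⁺ = {B, C}, so {C} is not a superkey.
Since {B} ⊆ prime attributes and every other non-superkey FD also has a prime right side, the schema is in 3NF.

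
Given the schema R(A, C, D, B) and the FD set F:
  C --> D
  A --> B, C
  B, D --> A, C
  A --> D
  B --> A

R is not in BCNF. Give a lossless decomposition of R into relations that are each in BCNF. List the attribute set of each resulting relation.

Candidate keys of the original relation: {A}, {B}.
In {A, B, C, D}, {C} is not a superkey ({C}⁺ restricted to this set is {C, D}), so split on C --> D into {C, D} and {A, B, C}.
{C, D}: every determinant is a superkey — BCNF.
{A, B, C}: every determinant is a superkey — BCNF.

{A, B, C}; {C, D}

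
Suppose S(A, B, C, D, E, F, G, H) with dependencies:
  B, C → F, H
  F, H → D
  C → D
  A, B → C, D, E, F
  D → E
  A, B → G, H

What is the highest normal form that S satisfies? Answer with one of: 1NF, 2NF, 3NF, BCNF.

Candidate key: {A, B}. Prime attributes: {A, B}.
B, C → F, H breaks BCNF: {B, C}⁺ = {B, C, D, E, F, H}, so {B, C} is not a superkey.
Because {F, H} are non-prime and the left side of B, C → F, H is not a superkey, the relation is not in 3NF.
No non-prime attribute depends on a proper subset of any candidate key, so 2NF holds.

2NF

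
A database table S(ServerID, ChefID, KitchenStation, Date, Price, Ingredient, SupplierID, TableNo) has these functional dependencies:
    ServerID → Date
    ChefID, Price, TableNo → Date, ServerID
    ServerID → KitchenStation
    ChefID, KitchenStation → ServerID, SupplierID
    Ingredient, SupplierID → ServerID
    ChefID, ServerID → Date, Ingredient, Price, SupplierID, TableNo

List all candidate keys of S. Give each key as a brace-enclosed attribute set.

No FD produces {ChefID}, so it must be in every candidate key.
{ChefID, KitchenStation}⁺ = {ChefID, Date, Ingredient, KitchenStation, Price, ServerID, SupplierID, TableNo} — all of the relation — so {ChefID, KitchenStation} is a candidate key.
{ChefID, ServerID}⁺ = {ChefID, Date, Ingredient, KitchenStation, Price, ServerID, SupplierID, TableNo} — all of the relation — so {ChefID, ServerID} is a candidate key.
{ChefID, Ingredient, SupplierID}⁺ = {ChefID, Date, Ingredient, KitchenStation, Price, ServerID, SupplierID, TableNo} — all of the relation — so {ChefID, Ingredient, SupplierID} is a candidate key.
{ChefID, Price, TableNo}⁺ = {ChefID, Date, Ingredient, KitchenStation, Price, ServerID, SupplierID, TableNo} — all of the relation — so {ChefID, Price, TableNo} is a candidate key.
No proper subset of any of these is a key, and no other minimal superkey exists.

{ChefID, Ingredient, SupplierID}, {ChefID, KitchenStation}, {ChefID, Price, TableNo}, {ChefID, ServerID}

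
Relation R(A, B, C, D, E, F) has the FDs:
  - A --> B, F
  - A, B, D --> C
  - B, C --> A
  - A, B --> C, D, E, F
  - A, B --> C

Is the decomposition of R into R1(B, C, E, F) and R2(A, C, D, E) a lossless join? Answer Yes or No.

No

Common attributes: {C, E}; their closure is {C, E}.
Neither R1 nor R2 is contained in that closure, so the decomposition is lossy.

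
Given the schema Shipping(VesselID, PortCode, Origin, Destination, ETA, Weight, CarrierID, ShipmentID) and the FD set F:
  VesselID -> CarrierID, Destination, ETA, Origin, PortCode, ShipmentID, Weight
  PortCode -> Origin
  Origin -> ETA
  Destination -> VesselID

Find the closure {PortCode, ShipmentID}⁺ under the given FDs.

{ETA, Origin, PortCode, ShipmentID}

Start with {PortCode, ShipmentID}.
PortCode -> Origin applies; add {Origin} → now {Origin, PortCode, ShipmentID}.
Origin -> ETA applies; add {ETA} → now {ETA, Origin, PortCode, ShipmentID}.
No further FD applies.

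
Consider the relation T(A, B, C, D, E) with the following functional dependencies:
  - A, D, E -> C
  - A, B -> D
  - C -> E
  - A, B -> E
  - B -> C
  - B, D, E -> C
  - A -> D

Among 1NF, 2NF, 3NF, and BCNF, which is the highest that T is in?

Candidate key: {A, B}. Prime attributes: {A, B}.
A, D, E -> C breaks BCNF: {A, D, E}⁺ = {A, C, D, E}, so {A, D, E} is not a superkey.
A, D, E -> C determines the non-prime attribute {C} from a non-superkey — 3NF is violated.
{A} is a proper subset of the key {A, B}, and {A}⁺ contains the non-prime attribute {D} — a partial dependency, so 2NF is violated.

1NF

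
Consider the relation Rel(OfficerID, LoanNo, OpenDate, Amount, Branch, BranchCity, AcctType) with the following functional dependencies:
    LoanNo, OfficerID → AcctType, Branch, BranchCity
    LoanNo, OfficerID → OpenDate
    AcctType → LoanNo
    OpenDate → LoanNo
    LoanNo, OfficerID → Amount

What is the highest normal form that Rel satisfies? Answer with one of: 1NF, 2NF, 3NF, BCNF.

3NF

Candidate keys: {AcctType, OfficerID}, {LoanNo, OfficerID}, {OfficerID, OpenDate}. Prime attributes: {AcctType, LoanNo, OfficerID, OpenDate}.
AcctType → LoanNo: {AcctType}⁺ = {AcctType, LoanNo}, which is not all of the attributes, so the left side is not a superkey — BCNF is violated.
But every attribute on its right side ({LoanNo}) is prime, and the same holds for every other non-superkey FD, so 3NF still holds.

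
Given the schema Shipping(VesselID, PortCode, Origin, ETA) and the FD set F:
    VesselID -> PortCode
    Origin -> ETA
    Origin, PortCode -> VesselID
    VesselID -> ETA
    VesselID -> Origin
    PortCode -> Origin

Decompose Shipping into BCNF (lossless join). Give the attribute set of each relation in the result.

Candidate keys of the original relation: {PortCode}, {VesselID}.
{ETA, Origin, PortCode, VesselID}: {Origin} determines {ETA, Origin} here but is not a superkey — split on Origin -> ETA, giving {ETA, Origin} and {Origin, PortCode, VesselID}.
{ETA, Origin} is in BCNF.
{Origin, PortCode, VesselID} is in BCNF.

{ETA, Origin}; {Origin, PortCode, VesselID}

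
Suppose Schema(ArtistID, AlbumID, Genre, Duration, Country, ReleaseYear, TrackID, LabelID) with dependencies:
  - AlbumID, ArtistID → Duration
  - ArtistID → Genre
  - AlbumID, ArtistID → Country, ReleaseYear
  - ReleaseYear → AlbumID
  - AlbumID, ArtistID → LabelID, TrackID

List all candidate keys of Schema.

No FD produces {ArtistID}, so it must be in every candidate key.
{AlbumID, ArtistID}⁺ = {AlbumID, ArtistID, Country, Duration, Genre, LabelID, ReleaseYear, TrackID} — all of the relation — so {AlbumID, ArtistID} is a candidate key.
{ArtistID, ReleaseYear}⁺ = {AlbumID, ArtistID, Country, Duration, Genre, LabelID, ReleaseYear, TrackID} — all of the relation — so {ArtistID, ReleaseYear} is a candidate key.
Any other superkey properly contains one of these, so there are no further candidate keys.

{AlbumID, ArtistID}, {ArtistID, ReleaseYear}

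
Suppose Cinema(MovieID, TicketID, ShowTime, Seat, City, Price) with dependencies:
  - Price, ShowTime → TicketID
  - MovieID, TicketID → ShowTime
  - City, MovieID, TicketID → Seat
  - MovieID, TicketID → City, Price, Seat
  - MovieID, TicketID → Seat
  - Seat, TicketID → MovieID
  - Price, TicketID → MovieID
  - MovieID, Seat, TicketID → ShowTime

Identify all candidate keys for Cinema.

{MovieID, TicketID}, {Price, ShowTime}, {Price, TicketID}, {Seat, TicketID}

{MovieID, TicketID}⁺ = {City, MovieID, Price, Seat, ShowTime, TicketID} — all of the relation — so {MovieID, TicketID} is a candidate key.
{Price, ShowTime}⁺ = {City, MovieID, Price, Seat, ShowTime, TicketID} — all of the relation — so {Price, ShowTime} is a candidate key.
{Price, TicketID}⁺ = {City, MovieID, Price, Seat, ShowTime, TicketID} — all of the relation — so {Price, TicketID} is a candidate key.
{Seat, TicketID}⁺ = {City, MovieID, Price, Seat, ShowTime, TicketID} — all of the relation — so {Seat, TicketID} is a candidate key.
These are minimal and exhaustive — every other superkey contains one of them.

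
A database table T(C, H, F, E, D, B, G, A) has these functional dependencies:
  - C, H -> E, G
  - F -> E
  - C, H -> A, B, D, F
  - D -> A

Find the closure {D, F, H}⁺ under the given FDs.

Start with {D, F, H}.
F -> E applies; add {E} → now {D, E, F, H}.
D -> A applies; add {A} → now {A, D, E, F, H}.
No further FD applies.

{A, D, E, F, H}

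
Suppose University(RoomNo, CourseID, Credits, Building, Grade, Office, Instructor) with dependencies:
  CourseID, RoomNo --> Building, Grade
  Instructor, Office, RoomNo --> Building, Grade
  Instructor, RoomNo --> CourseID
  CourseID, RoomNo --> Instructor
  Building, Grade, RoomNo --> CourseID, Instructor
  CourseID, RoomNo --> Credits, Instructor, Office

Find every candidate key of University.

Attributes never on any right-hand side: {RoomNo} — every candidate key must contain it.
{CourseID, RoomNo}⁺ = {Building, CourseID, Credits, Grade, Instructor, Office, RoomNo}, which is every attribute, so {CourseID, RoomNo} is a candidate key.
{Instructor, RoomNo}⁺ = {Building, CourseID, Credits, Grade, Instructor, Office, RoomNo}, which is every attribute, so {Instructor, RoomNo} is a candidate key.
{Building, Grade, RoomNo}⁺ = {Building, CourseID, Credits, Grade, Instructor, Office, RoomNo}, which is every attribute, so {Building, Grade, RoomNo} is a candidate key.
No proper subset of any of these is a key, and no other minimal superkey exists.

{Building, Grade, RoomNo}, {CourseID, RoomNo}, {Instructor, RoomNo}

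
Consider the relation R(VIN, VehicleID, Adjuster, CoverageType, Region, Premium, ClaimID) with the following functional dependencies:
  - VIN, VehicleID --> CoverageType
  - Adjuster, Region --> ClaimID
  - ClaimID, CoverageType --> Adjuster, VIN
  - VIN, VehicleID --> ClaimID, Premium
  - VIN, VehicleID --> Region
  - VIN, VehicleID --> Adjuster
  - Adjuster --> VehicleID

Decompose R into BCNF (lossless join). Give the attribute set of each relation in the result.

{Adjuster, ClaimID, Region}; {Adjuster, CoverageType, Premium, Region, VIN}; {Adjuster, VehicleID}

Candidate keys of the original relation: {Adjuster, CoverageType, Region}, {Adjuster, VIN}, {ClaimID, CoverageType}, {VIN, VehicleID}.
Within {Adjuster, ClaimID, CoverageType, Premium, Region, VIN, VehicleID}: {Adjuster, Region}⁺ ∩ {Adjuster, ClaimID, CoverageType, Premium, Region, VIN, VehicleID} = {Adjuster, ClaimID, Region, VehicleID}, not the whole set, so Adjuster, Region --> ClaimID, VehicleID violates BCNF; decompose into {Adjuster, ClaimID, Region, VehicleID} and {Adjuster, CoverageType, Premium, Region, VIN}.
Within {Adjuster, ClaimID, Region, VehicleID}: {Adjuster}⁺ ∩ {Adjuster, ClaimID, Region, VehicleID} = {Adjuster, VehicleID}, not the whole set, so Adjuster --> VehicleID violates BCNF; decompose into {Adjuster, VehicleID} and {Adjuster, ClaimID, Region}.
{Adjuster, VehicleID} is in BCNF.
{Adjuster, ClaimID, Region} is in BCNF.
{Adjuster, CoverageType, Premium, Region, VIN} is in BCNF.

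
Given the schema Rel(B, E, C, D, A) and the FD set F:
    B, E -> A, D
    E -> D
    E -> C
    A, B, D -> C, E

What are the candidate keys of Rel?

Attributes never on any right-hand side: {B} — every candidate key must contain it.
Closure of {B, E} is {A, B, C, D, E}, the whole schema; {B, E} is a candidate key.
Closure of {A, B, D} is {A, B, C, D, E}, the whole schema; {A, B, D} is a candidate key.
No proper subset of any of these is a key, and no other minimal superkey exists.

{A, B, D}, {B, E}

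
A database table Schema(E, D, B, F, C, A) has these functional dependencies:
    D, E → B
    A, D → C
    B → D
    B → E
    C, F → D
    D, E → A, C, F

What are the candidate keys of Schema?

{B}, {C, E, F}, {D, E}

{B}⁺ = {A, B, C, D, E, F} — all of the relation — so {B} is a candidate key.
{D, E}⁺ = {A, B, C, D, E, F} — all of the relation — so {D, E} is a candidate key.
{C, E, F}⁺ = {A, B, C, D, E, F} — all of the relation — so {C, E, F} is a candidate key.
Any other superkey properly contains one of these, so there are no further candidate keys.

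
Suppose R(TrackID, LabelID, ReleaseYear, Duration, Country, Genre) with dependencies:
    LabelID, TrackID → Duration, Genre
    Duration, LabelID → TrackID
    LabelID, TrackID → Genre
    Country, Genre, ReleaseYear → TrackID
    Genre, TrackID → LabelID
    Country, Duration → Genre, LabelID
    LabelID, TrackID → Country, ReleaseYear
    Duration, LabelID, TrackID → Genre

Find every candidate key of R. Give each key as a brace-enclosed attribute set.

{Country, Duration}⁺ = {Country, Duration, Genre, LabelID, ReleaseYear, TrackID}, which is every attribute, so {Country, Duration} is a candidate key.
{Duration, LabelID}⁺ = {Country, Duration, Genre, LabelID, ReleaseYear, TrackID}, which is every attribute, so {Duration, LabelID} is a candidate key.
{Genre, TrackID}⁺ = {Country, Duration, Genre, LabelID, ReleaseYear, TrackID}, which is every attribute, so {Genre, TrackID} is a candidate key.
{LabelID, TrackID}⁺ = {Country, Duration, Genre, LabelID, ReleaseYear, TrackID}, which is every attribute, so {LabelID, TrackID} is a candidate key.
{Country, Genre, ReleaseYear}⁺ = {Country, Duration, Genre, LabelID, ReleaseYear, TrackID}, which is every attribute, so {Country, Genre, ReleaseYear} is a candidate key.
Any other superkey properly contains one of these, so there are no further candidate keys.

{Country, Duration}, {Country, Genre, ReleaseYear}, {Duration, LabelID}, {Genre, TrackID}, {LabelID, TrackID}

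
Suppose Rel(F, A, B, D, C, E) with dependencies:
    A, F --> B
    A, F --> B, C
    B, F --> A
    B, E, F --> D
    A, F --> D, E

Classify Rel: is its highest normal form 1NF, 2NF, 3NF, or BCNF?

BCNF

Candidate keys: {A, F}, {B, F}. Prime attributes: {A, B, F}.
The left-hand side of every FD is a superkey, so BCNF is satisfied.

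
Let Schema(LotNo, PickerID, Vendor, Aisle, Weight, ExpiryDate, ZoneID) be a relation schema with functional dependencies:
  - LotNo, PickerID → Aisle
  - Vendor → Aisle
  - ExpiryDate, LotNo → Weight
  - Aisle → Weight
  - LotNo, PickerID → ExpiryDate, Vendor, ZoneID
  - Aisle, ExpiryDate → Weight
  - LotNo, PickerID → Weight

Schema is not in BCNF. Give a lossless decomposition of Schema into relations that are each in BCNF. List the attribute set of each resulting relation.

Candidate key of the original relation: {LotNo, PickerID}.
{Aisle, ExpiryDate, LotNo, PickerID, Vendor, Weight, ZoneID}: {Vendor} determines {Aisle, Vendor, Weight} here but is not a superkey — split on Vendor → Aisle, Weight, giving {Aisle, Vendor, Weight} and {ExpiryDate, LotNo, PickerID, Vendor, ZoneID}.
{Aisle, Vendor, Weight}: {Aisle} determines {Aisle, Weight} here but is not a superkey — split on Aisle → Weight, giving {Aisle, Weight} and {Aisle, Vendor}.
{Aisle, Weight} is in BCNF.
{Aisle, Vendor} is in BCNF.
{ExpiryDate, LotNo, PickerID, Vendor, ZoneID} is in BCNF.

{Aisle, Vendor}; {Aisle, Weight}; {ExpiryDate, LotNo, PickerID, Vendor, ZoneID}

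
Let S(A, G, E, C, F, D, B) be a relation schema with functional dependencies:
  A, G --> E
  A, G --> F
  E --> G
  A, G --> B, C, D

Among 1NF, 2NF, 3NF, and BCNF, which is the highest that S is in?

Candidate keys: {A, E}, {A, G}. Prime attributes: {A, E, G}.
E --> G: {E}⁺ = {E, G}, which is not all of the attributes, so the left side is not a superkey — BCNF is violated.
But every attribute on its right side ({G}) is prime, and the same holds for every other non-superkey FD, so 3NF still holds.

3NF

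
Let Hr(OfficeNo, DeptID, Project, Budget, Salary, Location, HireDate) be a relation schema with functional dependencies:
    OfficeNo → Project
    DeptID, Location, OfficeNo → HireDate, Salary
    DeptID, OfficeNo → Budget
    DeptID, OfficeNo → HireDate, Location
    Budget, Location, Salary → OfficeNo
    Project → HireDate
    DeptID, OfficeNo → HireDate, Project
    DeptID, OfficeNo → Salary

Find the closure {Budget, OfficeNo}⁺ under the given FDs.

{Budget, HireDate, OfficeNo, Project}

Start with {Budget, OfficeNo}.
OfficeNo → Project applies; add {Project} → now {Budget, OfficeNo, Project}.
Project → HireDate applies; add {HireDate} → now {Budget, HireDate, OfficeNo, Project}.
No further FD applies.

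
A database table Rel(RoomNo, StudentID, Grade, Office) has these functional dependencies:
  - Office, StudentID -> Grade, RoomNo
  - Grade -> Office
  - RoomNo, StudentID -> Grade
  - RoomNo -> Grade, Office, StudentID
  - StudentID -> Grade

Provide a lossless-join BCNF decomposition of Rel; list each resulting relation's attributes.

Candidate keys of the original relation: {RoomNo}, {StudentID}.
Within {Grade, Office, RoomNo, StudentID}: {Grade}⁺ ∩ {Grade, Office, RoomNo, StudentID} = {Grade, Office}, not the whole set, so Grade -> Office violates BCNF; decompose into {Grade, Office} and {Grade, RoomNo, StudentID}.
{Grade, Office} has no BCNF violation.
{Grade, RoomNo, StudentID} has no BCNF violation.

{Grade, Office}; {Grade, RoomNo, StudentID}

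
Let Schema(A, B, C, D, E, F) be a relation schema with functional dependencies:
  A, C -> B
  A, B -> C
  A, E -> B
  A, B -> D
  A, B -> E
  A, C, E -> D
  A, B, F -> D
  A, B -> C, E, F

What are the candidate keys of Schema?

No FD produces {A}, so it must be in every candidate key.
{A, B} is a candidate key since {A, B}⁺ = {A, B, C, D, E, F} covers every attribute.
{A, C} is a candidate key since {A, C}⁺ = {A, B, C, D, E, F} covers every attribute.
{A, E} is a candidate key since {A, E}⁺ = {A, B, C, D, E, F} covers every attribute.
No proper subset of any of these is a key, and no other minimal superkey exists.

{A, B}, {A, C}, {A, E}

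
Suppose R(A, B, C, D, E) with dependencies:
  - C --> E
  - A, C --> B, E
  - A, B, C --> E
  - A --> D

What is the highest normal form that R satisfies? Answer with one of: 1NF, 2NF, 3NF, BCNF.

Candidate key: {A, C}. Prime attributes: {A, C}.
For C --> E we have {C}⁺ = {C, E}; {C} is not a superkey, so BCNF fails.
C --> E determines the non-prime attribute {E} from a non-superkey — 3NF is violated.
{A} is a proper subset of the key {A, C}, and {A}⁺ contains the non-prime attribute {D} — a partial dependency, so 2NF is violated.

1NF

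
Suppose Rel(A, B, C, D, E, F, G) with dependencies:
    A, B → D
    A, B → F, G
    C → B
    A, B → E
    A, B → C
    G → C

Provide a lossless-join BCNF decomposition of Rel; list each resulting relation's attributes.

Candidate keys of the original relation: {A, B}, {A, C}, {A, G}.
Within {A, B, C, D, E, F, G}: {C}⁺ ∩ {A, B, C, D, E, F, G} = {B, C}, not the whole set, so C → B violates BCNF; decompose into {B, C} and {A, C, D, E, F, G}.
{B, C} is in BCNF.
Within {A, C, D, E, F, G}: {G}⁺ ∩ {A, C, D, E, F, G} = {C, G}, not the whole set, so G → C violates BCNF; decompose into {C, G} and {A, D, E, F, G}.
{C, G} is in BCNF.
{A, D, E, F, G} is in BCNF.

{A, D, E, F, G}; {B, C}; {C, G}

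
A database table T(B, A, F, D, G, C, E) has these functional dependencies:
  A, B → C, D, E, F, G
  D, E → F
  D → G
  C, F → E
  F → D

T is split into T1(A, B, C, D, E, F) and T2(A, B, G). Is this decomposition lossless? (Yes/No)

Common attributes: {A, B}; their closure is {A, B, C, D, E, F, G}.
T1 is contained in that closure, so T1 ∩ T2 → T1 holds and the join is lossless.

Yes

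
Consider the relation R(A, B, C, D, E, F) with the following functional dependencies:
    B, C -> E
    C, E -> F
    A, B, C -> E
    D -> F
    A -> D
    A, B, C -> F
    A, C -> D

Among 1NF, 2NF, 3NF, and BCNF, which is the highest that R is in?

Candidate key: {A, B, C}. Prime attributes: {A, B, C}.
B, C -> E breaks BCNF: {B, C}⁺ = {B, C, E, F}, so {B, C} is not a superkey.
B, C -> E determines the non-prime attribute {E} from a non-superkey — 3NF is violated.
The proper key subset {A} of {A, B, C} determines non-prime {D, F}, so the relation is not even in 2NF.

1NF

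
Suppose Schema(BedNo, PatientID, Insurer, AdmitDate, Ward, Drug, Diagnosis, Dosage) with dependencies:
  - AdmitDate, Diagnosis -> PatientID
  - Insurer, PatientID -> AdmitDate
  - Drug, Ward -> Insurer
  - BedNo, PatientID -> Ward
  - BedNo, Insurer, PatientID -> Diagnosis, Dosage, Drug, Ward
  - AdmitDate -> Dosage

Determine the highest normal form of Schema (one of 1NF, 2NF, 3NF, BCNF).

1NF

Candidate keys: {AdmitDate, BedNo, Diagnosis, Drug}, {AdmitDate, BedNo, Diagnosis, Insurer}, {BedNo, Drug, PatientID}, {BedNo, Insurer, PatientID}. Prime attributes: {AdmitDate, BedNo, Diagnosis, Drug, Insurer, PatientID}.
AdmitDate, Diagnosis -> PatientID: {AdmitDate, Diagnosis}⁺ = {AdmitDate, Diagnosis, Dosage, PatientID}, which is not all of the attributes, so the left side is not a superkey — BCNF is violated.
Because {Ward} is non-prime and the left side of BedNo, PatientID -> Ward is not a superkey, the relation is not in 3NF.
Since {BedNo, PatientID} ⊂ {BedNo, Drug, PatientID} and {BedNo, PatientID}⁺ ⊇ {Ward} with {Ward} non-prime, there is a partial dependency; 2NF fails.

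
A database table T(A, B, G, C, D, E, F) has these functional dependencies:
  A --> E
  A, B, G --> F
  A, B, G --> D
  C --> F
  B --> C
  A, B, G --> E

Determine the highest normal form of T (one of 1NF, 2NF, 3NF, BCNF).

1NF

Candidate key: {A, B, G}. Prime attributes: {A, B, G}.
A --> E: {A}⁺ = {A, E}, which is not all of the attributes, so the left side is not a superkey — BCNF is violated.
A --> E has non-prime {E} on the right and a non-superkey on the left, so 3NF fails.
The proper key subset {A} of {A, B, G} determines non-prime {E}, so the relation is not even in 2NF.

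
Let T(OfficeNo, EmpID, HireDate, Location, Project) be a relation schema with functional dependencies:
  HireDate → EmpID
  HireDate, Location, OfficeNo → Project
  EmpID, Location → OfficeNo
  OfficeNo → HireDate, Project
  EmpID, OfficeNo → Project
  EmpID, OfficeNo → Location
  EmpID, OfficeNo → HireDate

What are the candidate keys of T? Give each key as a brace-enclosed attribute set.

{EmpID, Location}, {HireDate, Location}, {OfficeNo}

{OfficeNo}⁺ = {EmpID, HireDate, Location, OfficeNo, Project}, which is every attribute, so {OfficeNo} is a candidate key.
{EmpID, Location}⁺ = {EmpID, HireDate, Location, OfficeNo, Project}, which is every attribute, so {EmpID, Location} is a candidate key.
{HireDate, Location}⁺ = {EmpID, HireDate, Location, OfficeNo, Project}, which is every attribute, so {HireDate, Location} is a candidate key.
Any other superkey properly contains one of these, so there are no further candidate keys.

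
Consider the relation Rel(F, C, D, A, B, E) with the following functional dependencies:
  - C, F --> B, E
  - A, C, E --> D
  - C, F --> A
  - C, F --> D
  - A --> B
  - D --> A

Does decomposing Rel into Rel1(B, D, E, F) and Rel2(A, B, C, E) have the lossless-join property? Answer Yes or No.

No

Rel1 ∩ Rel2 = {B, E}; its closure under F is {B, E}.
Neither Rel1 nor Rel2 is contained in that closure, so the decomposition is lossy.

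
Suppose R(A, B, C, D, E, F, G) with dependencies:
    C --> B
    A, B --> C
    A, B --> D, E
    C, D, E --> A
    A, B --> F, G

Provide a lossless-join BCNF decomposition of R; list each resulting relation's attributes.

{A, C, D, E, F, G}; {B, C}

Candidate keys of the original relation: {A, B}, {A, C}, {C, D, E}.
Within {A, B, C, D, E, F, G}: {C}⁺ ∩ {A, B, C, D, E, F, G} = {B, C}, not the whole set, so C --> B violates BCNF; decompose into {B, C} and {A, C, D, E, F, G}.
{B, C} has no BCNF violation.
{A, C, D, E, F, G} has no BCNF violation.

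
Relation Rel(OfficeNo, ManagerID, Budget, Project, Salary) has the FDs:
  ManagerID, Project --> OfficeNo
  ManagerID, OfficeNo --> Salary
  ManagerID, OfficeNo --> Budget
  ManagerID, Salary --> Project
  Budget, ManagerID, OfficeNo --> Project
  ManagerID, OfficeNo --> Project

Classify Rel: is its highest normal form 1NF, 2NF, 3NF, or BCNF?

Candidate keys: {ManagerID, OfficeNo}, {ManagerID, Project}, {ManagerID, Salary}. Prime attributes: {ManagerID, OfficeNo, Project, Salary}.
The left-hand side of every FD is a superkey, so BCNF is satisfied.

BCNF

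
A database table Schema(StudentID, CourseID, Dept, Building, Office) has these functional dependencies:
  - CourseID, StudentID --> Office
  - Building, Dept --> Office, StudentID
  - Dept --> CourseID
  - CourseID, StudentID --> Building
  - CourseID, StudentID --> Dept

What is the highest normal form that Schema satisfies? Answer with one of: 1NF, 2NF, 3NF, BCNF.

Candidate keys: {Building, Dept}, {CourseID, StudentID}, {Dept, StudentID}. Prime attributes: {Building, CourseID, Dept, StudentID}.
Dept --> CourseID: {Dept}⁺ = {CourseID, Dept}, which is not all of the attributes, so the left side is not a superkey — BCNF is violated.
But every attribute on its right side ({CourseID}) is prime, and the same holds for every other non-superkey FD, so 3NF still holds.

3NF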